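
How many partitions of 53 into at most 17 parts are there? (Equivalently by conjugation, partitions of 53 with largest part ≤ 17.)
p(53, parts ≤ 17) = 250723

Use the recurrence p(n, m) = p(n, m−1) + p(n−m, m): either the largest part is < m (count p(n, m−1)) or the largest part is exactly m (remove one copy of m, count p(n−m, m)). With p(0, ·) = 1 this gives p(53, parts ≤ 17) = 250723. (By conjugating Young diagrams, this also counts partitions of 53 into at most 17 parts.)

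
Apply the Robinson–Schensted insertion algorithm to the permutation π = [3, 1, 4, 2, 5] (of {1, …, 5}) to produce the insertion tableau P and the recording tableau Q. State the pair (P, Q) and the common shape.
P = [1, 2, 5] / [3, 4];  Q = [1, 3, 5] / [2, 4];  common shape = (3, 2)

Row-insert the values π_1, π_2, … into P one at a time, bumping the leftmost entry strictly greater than the inserted value down to the next row. The recording tableau Q records, in position (i, j), the step at which that cell was added to P.
  Insert 3 (step 1): P = [3];  Q = [1]
  Insert 1 (step 2): P = [1] / [3];  Q = [1] / [2]
  Insert 4 (step 3): P = [1, 4] / [3];  Q = [1, 3] / [2]
  Insert 2 (step 4): P = [1, 2] / [3, 4];  Q = [1, 3] / [2, 4]
  Insert 5 (step 5): P = [1, 2, 5] / [3, 4];  Q = [1, 3, 5] / [2, 4]
Final shape: (3, 2).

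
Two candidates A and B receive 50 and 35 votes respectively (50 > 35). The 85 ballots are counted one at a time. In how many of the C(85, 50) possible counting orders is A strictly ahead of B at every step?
Strict-lead orderings = 158185878385869444145932

Total orderings of the 85 votes with 50 for A: C(85, 50) = 896386644186593516826948. By the Bertrand ballot formula (Cycle Lemma / reflection principle), the number of orderings in which A is strictly ahead of B throughout is (p − q)/(p + q) · C(p + q, p) = (50 − 35)/(50 + 35) · 896386644186593516826948 = 158185878385869444145932.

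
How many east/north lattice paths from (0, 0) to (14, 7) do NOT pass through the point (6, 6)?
Number of paths = 107964

Total paths from (0, 0) to (14, 7): C(21, 14) = 116280. Paths through (6, 6): (paths (0, 0) → (6, 6)) × (paths (6, 6) → (14, 7)) = C(12, 6) · C(9, 8) = 924 · 9 = 8316. Avoidance count = 116280 − 8316 = 107964.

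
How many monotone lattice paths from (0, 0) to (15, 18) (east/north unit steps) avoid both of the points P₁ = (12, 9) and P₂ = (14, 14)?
Number of paths = 802773370

Inclusion–exclusion. Total paths: C(33, 15) = 1037158320. Through P₁: C(21, 12)·C(12, 3) = 64664600. Through P₂: C(28, 14)·C(5, 1) = 200583000. Since P₁ is strictly southwest of P₂, a monotone path through both must visit P₁ then P₂; paths through both = C(21, 12)·C(7, 2)·C(5, 1) = 30862650. Avoid both = 1037158320 − 64664600 − 200583000 + 30862650 = 802773370.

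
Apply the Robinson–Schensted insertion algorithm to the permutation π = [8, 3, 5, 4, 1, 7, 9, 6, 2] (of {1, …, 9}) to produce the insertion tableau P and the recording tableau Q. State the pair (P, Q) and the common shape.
P = [1, 2, 6, 9] / [3, 4] / [5, 7] / [8];  Q = [1, 3, 6, 7] / [2, 8] / [4, 9] / [5];  common shape = (4, 2, 2, 1)

Row-insert the values π_1, π_2, … into P one at a time, bumping the leftmost entry strictly greater than the inserted value down to the next row. The recording tableau Q records, in position (i, j), the step at which that cell was added to P.
  Insert 8 (step 1): P = [8];  Q = [1]
  Insert 3 (step 2): P = [3] / [8];  Q = [1] / [2]
  Insert 5 (step 3): P = [3, 5] / [8];  Q = [1, 3] / [2]
  Insert 4 (step 4): P = [3, 4] / [5] / [8];  Q = [1, 3] / [2] / [4]
  Insert 1 (step 5): P = [1, 4] / [3] / [5] / [8];  Q = [1, 3] / [2] / [4] / [5]
  Insert 7 (step 6): P = [1, 4, 7] / [3] / [5] / [8];  Q = [1, 3, 6] / [2] / [4] / [5]
  Insert 9 (step 7): P = [1, 4, 7, 9] / [3] / [5] / [8];  Q = [1, 3, 6, 7] / [2] / [4] / [5]
  Insert 6 (step 8): P = [1, 4, 6, 9] / [3, 7] / [5] / [8];  Q = [1, 3, 6, 7] / [2, 8] / [4] / [5]
  Insert 2 (step 9): P = [1, 2, 6, 9] / [3, 4] / [5, 7] / [8];  Q = [1, 3, 6, 7] / [2, 8] / [4, 9] / [5]
Final shape: (4, 2, 2, 1).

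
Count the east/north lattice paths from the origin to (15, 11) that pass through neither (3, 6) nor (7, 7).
Number of paths = 5715428

Inclusion–exclusion. Total paths: C(26, 15) = 7726160. Through P₁: C(9, 3)·C(17, 12) = 519792. Through P₂: C(14, 7)·C(12, 8) = 1698840. Since P₁ is strictly southwest of P₂, a monotone path through both must visit P₁ then P₂; paths through both = C(9, 3)·C(5, 4)·C(12, 8) = 207900. Avoid both = 7726160 − 519792 − 1698840 + 207900 = 5715428.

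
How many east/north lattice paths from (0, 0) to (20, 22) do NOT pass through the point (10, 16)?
Number of paths = 471255233540

Total paths from (0, 0) to (20, 22): C(42, 20) = 513791607420. Paths through (10, 16): (paths (0, 0) → (10, 16)) × (paths (10, 16) → (20, 22)) = C(26, 10) · C(16, 10) = 5311735 · 8008 = 42536373880. Avoidance count = 513791607420 − 42536373880 = 471255233540.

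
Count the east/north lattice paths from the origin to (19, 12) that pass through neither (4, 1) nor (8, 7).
Number of paths = 78968045

Inclusion–exclusion. Total paths: C(31, 19) = 141120525. Through P₁: C(5, 4)·C(26, 15) = 38630800. Through P₂: C(15, 8)·C(16, 11) = 28108080. Since P₁ is strictly southwest of P₂, a monotone path through both must visit P₁ then P₂; paths through both = C(5, 4)·C(10, 4)·C(16, 11) = 4586400. Avoid both = 141120525 − 38630800 − 28108080 + 4586400 = 78968045.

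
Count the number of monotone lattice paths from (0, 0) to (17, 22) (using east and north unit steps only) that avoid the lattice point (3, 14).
Number of paths = 50803674210

Total paths from (0, 0) to (17, 22): C(39, 17) = 51021117810. Paths through (3, 14): (paths (0, 0) → (3, 14)) × (paths (3, 14) → (17, 22)) = C(17, 3) · C(22, 14) = 680 · 319770 = 217443600. Avoidance count = 51021117810 − 217443600 = 50803674210.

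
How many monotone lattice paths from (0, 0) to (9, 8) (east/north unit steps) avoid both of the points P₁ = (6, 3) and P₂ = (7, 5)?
Number of paths = 14206

Inclusion–exclusion. Total paths: C(17, 9) = 24310. Through P₁: C(9, 6)·C(8, 3) = 4704. Through P₂: C(12, 7)·C(5, 2) = 7920. Since P₁ is strictly southwest of P₂, a monotone path through both must visit P₁ then P₂; paths through both = C(9, 6)·C(3, 1)·C(5, 2) = 2520. Avoid both = 24310 − 4704 − 7920 + 2520 = 14206.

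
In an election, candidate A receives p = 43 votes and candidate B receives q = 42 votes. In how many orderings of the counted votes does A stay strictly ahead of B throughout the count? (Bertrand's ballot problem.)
Strict-lead orderings = 39044429911904443959240

Total orderings of the 85 votes with 43 for A: C(85, 43) = 3318776542511877736535400. By the Bertrand ballot formula (Cycle Lemma / reflection principle), the number of orderings in which A is strictly ahead of B throughout is (p − q)/(p + q) · C(p + q, p) = (43 − 42)/(43 + 42) · 3318776542511877736535400 = 39044429911904443959240.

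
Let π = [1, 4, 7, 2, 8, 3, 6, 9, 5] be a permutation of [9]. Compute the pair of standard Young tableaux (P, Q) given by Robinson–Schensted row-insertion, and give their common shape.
P = [1, 2, 3, 5, 9] / [4, 6, 8] / [7];  Q = [1, 2, 3, 5, 8] / [4, 6, 7] / [9];  common shape = (5, 3, 1)

Row-insert the values π_1, π_2, … into P one at a time, bumping the leftmost entry strictly greater than the inserted value down to the next row. The recording tableau Q records, in position (i, j), the step at which that cell was added to P.
  Insert 1 (step 1): P = [1];  Q = [1]
  Insert 4 (step 2): P = [1, 4];  Q = [1, 2]
  Insert 7 (step 3): P = [1, 4, 7];  Q = [1, 2, 3]
  Insert 2 (step 4): P = [1, 2, 7] / [4];  Q = [1, 2, 3] / [4]
  Insert 8 (step 5): P = [1, 2, 7, 8] / [4];  Q = [1, 2, 3, 5] / [4]
  Insert 3 (step 6): P = [1, 2, 3, 8] / [4, 7];  Q = [1, 2, 3, 5] / [4, 6]
  Insert 6 (step 7): P = [1, 2, 3, 6] / [4, 7, 8];  Q = [1, 2, 3, 5] / [4, 6, 7]
  Insert 9 (step 8): P = [1, 2, 3, 6, 9] / [4, 7, 8];  Q = [1, 2, 3, 5, 8] / [4, 6, 7]
  Insert 5 (step 9): P = [1, 2, 3, 5, 9] / [4, 6, 8] / [7];  Q = [1, 2, 3, 5, 8] / [4, 6, 7] / [9]
Final shape: (5, 3, 1).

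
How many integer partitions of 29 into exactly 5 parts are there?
p(29, 5 parts) = 333

Partitions of n into exactly k parts are in bijection with partitions of n − k into at most k parts (subtract 1 from each part). So p(29, exactly 5) = p(24, parts ≤ 5). Computing via the recurrence p(m, j) = p(m, j−1) + p(m−j, j) gives 333.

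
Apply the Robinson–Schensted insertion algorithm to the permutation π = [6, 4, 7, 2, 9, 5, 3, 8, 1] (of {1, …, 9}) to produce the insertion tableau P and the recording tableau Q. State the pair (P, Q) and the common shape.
P = [1, 3, 8] / [2, 5, 9] / [4, 7] / [6];  Q = [1, 3, 5] / [2, 6, 8] / [4, 7] / [9];  common shape = (3, 3, 2, 1)

Row-insert the values π_1, π_2, … into P one at a time, bumping the leftmost entry strictly greater than the inserted value down to the next row. The recording tableau Q records, in position (i, j), the step at which that cell was added to P.
  Insert 6 (step 1): P = [6];  Q = [1]
  Insert 4 (step 2): P = [4] / [6];  Q = [1] / [2]
  Insert 7 (step 3): P = [4, 7] / [6];  Q = [1, 3] / [2]
  Insert 2 (step 4): P = [2, 7] / [4] / [6];  Q = [1, 3] / [2] / [4]
  Insert 9 (step 5): P = [2, 7, 9] / [4] / [6];  Q = [1, 3, 5] / [2] / [4]
  Insert 5 (step 6): P = [2, 5, 9] / [4, 7] / [6];  Q = [1, 3, 5] / [2, 6] / [4]
  Insert 3 (step 7): P = [2, 3, 9] / [4, 5] / [6, 7];  Q = [1, 3, 5] / [2, 6] / [4, 7]
  Insert 8 (step 8): P = [2, 3, 8] / [4, 5, 9] / [6, 7];  Q = [1, 3, 5] / [2, 6, 8] / [4, 7]
  Insert 1 (step 9): P = [1, 3, 8] / [2, 5, 9] / [4, 7] / [6];  Q = [1, 3, 5] / [2, 6, 8] / [4, 7] / [9]
Final shape: (3, 3, 2, 1).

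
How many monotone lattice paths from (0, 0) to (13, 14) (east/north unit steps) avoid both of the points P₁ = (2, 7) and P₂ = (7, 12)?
Number of paths = 17755788

Inclusion–exclusion. Total paths: C(27, 13) = 20058300. Through P₁: C(9, 2)·C(18, 11) = 1145664. Through P₂: C(19, 7)·C(8, 6) = 1410864. Since P₁ is strictly southwest of P₂, a monotone path through both must visit P₁ then P₂; paths through both = C(9, 2)·C(10, 5)·C(8, 6) = 254016. Avoid both = 20058300 − 1145664 − 1410864 + 254016 = 17755788.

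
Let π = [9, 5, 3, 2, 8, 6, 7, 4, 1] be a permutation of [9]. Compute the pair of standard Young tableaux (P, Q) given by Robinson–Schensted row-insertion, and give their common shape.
P = [1, 4, 7] / [2, 6] / [3, 8] / [5] / [9];  Q = [1, 5, 7] / [2, 6] / [3, 8] / [4] / [9];  common shape = (3, 2, 2, 1, 1)

Row-insert the values π_1, π_2, … into P one at a time, bumping the leftmost entry strictly greater than the inserted value down to the next row. The recording tableau Q records, in position (i, j), the step at which that cell was added to P.
  Insert 9 (step 1): P = [9];  Q = [1]
  Insert 5 (step 2): P = [5] / [9];  Q = [1] / [2]
  Insert 3 (step 3): P = [3] / [5] / [9];  Q = [1] / [2] / [3]
  Insert 2 (step 4): P = [2] / [3] / [5] / [9];  Q = [1] / [2] / [3] / [4]
  Insert 8 (step 5): P = [2, 8] / [3] / [5] / [9];  Q = [1, 5] / [2] / [3] / [4]
  Insert 6 (step 6): P = [2, 6] / [3, 8] / [5] / [9];  Q = [1, 5] / [2, 6] / [3] / [4]
  Insert 7 (step 7): P = [2, 6, 7] / [3, 8] / [5] / [9];  Q = [1, 5, 7] / [2, 6] / [3] / [4]
  Insert 4 (step 8): P = [2, 4, 7] / [3, 6] / [5, 8] / [9];  Q = [1, 5, 7] / [2, 6] / [3, 8] / [4]
  Insert 1 (step 9): P = [1, 4, 7] / [2, 6] / [3, 8] / [5] / [9];  Q = [1, 5, 7] / [2, 6] / [3, 8] / [4] / [9]
Final shape: (3, 2, 2, 1, 1).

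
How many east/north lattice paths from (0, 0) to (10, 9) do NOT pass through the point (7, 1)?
Number of paths = 91058

Total paths from (0, 0) to (10, 9): C(19, 10) = 92378. Paths through (7, 1): (paths (0, 0) → (7, 1)) × (paths (7, 1) → (10, 9)) = C(8, 7) · C(11, 3) = 8 · 165 = 1320. Avoidance count = 92378 − 1320 = 91058.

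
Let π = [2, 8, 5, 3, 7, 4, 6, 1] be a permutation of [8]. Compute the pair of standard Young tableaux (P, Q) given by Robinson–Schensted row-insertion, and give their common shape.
P = [1, 3, 4, 6] / [2, 7] / [5] / [8];  Q = [1, 2, 5, 7] / [3, 6] / [4] / [8];  common shape = (4, 2, 1, 1)

Row-insert the values π_1, π_2, … into P one at a time, bumping the leftmost entry strictly greater than the inserted value down to the next row. The recording tableau Q records, in position (i, j), the step at which that cell was added to P.
  Insert 2 (step 1): P = [2];  Q = [1]
  Insert 8 (step 2): P = [2, 8];  Q = [1, 2]
  Insert 5 (step 3): P = [2, 5] / [8];  Q = [1, 2] / [3]
  Insert 3 (step 4): P = [2, 3] / [5] / [8];  Q = [1, 2] / [3] / [4]
  Insert 7 (step 5): P = [2, 3, 7] / [5] / [8];  Q = [1, 2, 5] / [3] / [4]
  Insert 4 (step 6): P = [2, 3, 4] / [5, 7] / [8];  Q = [1, 2, 5] / [3, 6] / [4]
  Insert 6 (step 7): P = [2, 3, 4, 6] / [5, 7] / [8];  Q = [1, 2, 5, 7] / [3, 6] / [4]
  Insert 1 (step 8): P = [1, 3, 4, 6] / [2, 7] / [5] / [8];  Q = [1, 2, 5, 7] / [3, 6] / [4] / [8]
Final shape: (4, 2, 1, 1).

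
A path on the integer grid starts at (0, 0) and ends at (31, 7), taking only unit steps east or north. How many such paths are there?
Number of paths = 12620256

A monotone lattice path from (0, 0) to (31, 7) consists of 31 east steps and 7 north steps in some order, so it is determined by which 31 of the 38 steps are east. The count is C(38, 31) = 12620256.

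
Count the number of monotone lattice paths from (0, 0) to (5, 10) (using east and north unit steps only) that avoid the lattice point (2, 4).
Number of paths = 1743

Total paths from (0, 0) to (5, 10): C(15, 5) = 3003. Paths through (2, 4): (paths (0, 0) → (2, 4)) × (paths (2, 4) → (5, 10)) = C(6, 2) · C(9, 3) = 15 · 84 = 1260. Avoidance count = 3003 − 1260 = 1743.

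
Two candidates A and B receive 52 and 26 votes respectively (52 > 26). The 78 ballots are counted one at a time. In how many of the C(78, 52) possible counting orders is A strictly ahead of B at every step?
Strict-lead orderings = 116043807643289338428

Total orderings of the 78 votes with 52 for A: C(78, 52) = 348131422929868015284. By the Bertrand ballot formula (Cycle Lemma / reflection principle), the number of orderings in which A is strictly ahead of B throughout is (p − q)/(p + q) · C(p + q, p) = (52 − 26)/(52 + 26) · 348131422929868015284 = 116043807643289338428.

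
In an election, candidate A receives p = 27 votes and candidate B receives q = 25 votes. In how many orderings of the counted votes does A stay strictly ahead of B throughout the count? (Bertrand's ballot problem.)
Strict-lead orderings = 18367353072152

Total orderings of the 52 votes with 27 for A: C(52, 27) = 477551179875952. By the Bertrand ballot formula (Cycle Lemma / reflection principle), the number of orderings in which A is strictly ahead of B throughout is (p − q)/(p + q) · C(p + q, p) = (27 − 25)/(27 + 25) · 477551179875952 = 18367353072152.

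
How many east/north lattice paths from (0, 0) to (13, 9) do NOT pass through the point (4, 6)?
Number of paths = 451220

Total paths from (0, 0) to (13, 9): C(22, 13) = 497420. Paths through (4, 6): (paths (0, 0) → (4, 6)) × (paths (4, 6) → (13, 9)) = C(10, 4) · C(12, 9) = 210 · 220 = 46200. Avoidance count = 497420 − 46200 = 451220.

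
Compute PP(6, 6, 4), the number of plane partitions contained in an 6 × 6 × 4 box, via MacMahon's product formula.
PP(6, 6, 4) = 1447482465

Evaluate the triple product over i = 1..6, j = 1..6, k = 1..4. The factors are (2/1) · (3/2) · (4/3) · (5/4) · (3/2) · (4/3) · (5/4) · (6/5) · … (144 factors total). The numerators and denominators telescope so the product is an integer; carrying out the multiplication exactly gives PP(6, 6, 4) = 1447482465.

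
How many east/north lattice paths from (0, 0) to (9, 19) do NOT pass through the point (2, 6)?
Number of paths = 4736340

Total paths from (0, 0) to (9, 19): C(28, 9) = 6906900. Paths through (2, 6): (paths (0, 0) → (2, 6)) × (paths (2, 6) → (9, 19)) = C(8, 2) · C(20, 7) = 28 · 77520 = 2170560. Avoidance count = 6906900 − 2170560 = 4736340.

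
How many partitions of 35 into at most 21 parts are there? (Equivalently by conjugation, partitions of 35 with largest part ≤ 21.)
p(35, parts ≤ 21) = 14510

Use the recurrence p(n, m) = p(n, m−1) + p(n−m, m): either the largest part is < m (count p(n, m−1)) or the largest part is exactly m (remove one copy of m, count p(n−m, m)). With p(0, ·) = 1 this gives p(35, parts ≤ 21) = 14510. (By conjugating Young diagrams, this also counts partitions of 35 into at most 21 parts.)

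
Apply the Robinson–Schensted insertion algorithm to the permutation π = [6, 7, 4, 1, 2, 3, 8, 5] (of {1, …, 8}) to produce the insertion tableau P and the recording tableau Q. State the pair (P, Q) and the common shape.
P = [1, 2, 3, 5] / [4, 7, 8] / [6];  Q = [1, 2, 6, 7] / [3, 5, 8] / [4];  common shape = (4, 3, 1)

Row-insert the values π_1, π_2, … into P one at a time, bumping the leftmost entry strictly greater than the inserted value down to the next row. The recording tableau Q records, in position (i, j), the step at which that cell was added to P.
  Insert 6 (step 1): P = [6];  Q = [1]
  Insert 7 (step 2): P = [6, 7];  Q = [1, 2]
  Insert 4 (step 3): P = [4, 7] / [6];  Q = [1, 2] / [3]
  Insert 1 (step 4): P = [1, 7] / [4] / [6];  Q = [1, 2] / [3] / [4]
  Insert 2 (step 5): P = [1, 2] / [4, 7] / [6];  Q = [1, 2] / [3, 5] / [4]
  Insert 3 (step 6): P = [1, 2, 3] / [4, 7] / [6];  Q = [1, 2, 6] / [3, 5] / [4]
  Insert 8 (step 7): P = [1, 2, 3, 8] / [4, 7] / [6];  Q = [1, 2, 6, 7] / [3, 5] / [4]
  Insert 5 (step 8): P = [1, 2, 3, 5] / [4, 7, 8] / [6];  Q = [1, 2, 6, 7] / [3, 5, 8] / [4]
Final shape: (4, 3, 1).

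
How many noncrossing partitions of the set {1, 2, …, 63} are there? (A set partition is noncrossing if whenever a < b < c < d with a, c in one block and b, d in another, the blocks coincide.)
C_63 = 94295850558771979787935384946380125

These noncrossing partitions are counted by the Catalan number C_n = (1/(n + 1)) · C(2n, n). For n = 63: C_63 = (1/64) · C(126, 63) = 6034934435761406706427864636568328000/64 = 94295850558771979787935384946380125.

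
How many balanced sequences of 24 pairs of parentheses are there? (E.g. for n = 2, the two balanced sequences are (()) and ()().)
C_24 = 1289904147324

These balanced parentheses are counted by the Catalan number C_n = (1/(n + 1)) · C(2n, n). For n = 24: C_24 = (1/25) · C(48, 24) = 32247603683100/25 = 1289904147324.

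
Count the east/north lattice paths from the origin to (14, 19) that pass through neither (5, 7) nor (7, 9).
Number of paths = 455948416

Inclusion–exclusion. Total paths: C(33, 14) = 818809200. Through P₁: C(12, 5)·C(21, 9) = 232792560. Through P₂: C(16, 7)·C(17, 7) = 222485120. Since P₁ is strictly southwest of P₂, a monotone path through both must visit P₁ then P₂; paths through both = C(12, 5)·C(4, 2)·C(17, 7) = 92416896. Avoid both = 818809200 − 232792560 − 222485120 + 92416896 = 455948416.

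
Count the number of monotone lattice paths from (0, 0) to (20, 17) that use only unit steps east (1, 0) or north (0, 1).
Number of paths = 15905368710

A monotone lattice path from (0, 0) to (20, 17) consists of 20 east steps and 17 north steps in some order, so it is determined by which 20 of the 37 steps are east. The count is C(37, 20) = 15905368710.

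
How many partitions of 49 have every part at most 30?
p(49, parts ≤ 30) = 171928

Use the recurrence p(n, m) = p(n, m−1) + p(n−m, m): either the largest part is < m (count p(n, m−1)) or the largest part is exactly m (remove one copy of m, count p(n−m, m)). With p(0, ·) = 1 this gives p(49, parts ≤ 30) = 171928. (By conjugating Young diagrams, this also counts partitions of 49 into at most 30 parts.)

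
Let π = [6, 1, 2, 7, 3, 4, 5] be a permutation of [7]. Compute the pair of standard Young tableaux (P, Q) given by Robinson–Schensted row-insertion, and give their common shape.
P = [1, 2, 3, 4, 5] / [6, 7];  Q = [1, 3, 4, 6, 7] / [2, 5];  common shape = (5, 2)

Row-insert the values π_1, π_2, … into P one at a time, bumping the leftmost entry strictly greater than the inserted value down to the next row. The recording tableau Q records, in position (i, j), the step at which that cell was added to P.
  Insert 6 (step 1): P = [6];  Q = [1]
  Insert 1 (step 2): P = [1] / [6];  Q = [1] / [2]
  Insert 2 (step 3): P = [1, 2] / [6];  Q = [1, 3] / [2]
  Insert 7 (step 4): P = [1, 2, 7] / [6];  Q = [1, 3, 4] / [2]
  Insert 3 (step 5): P = [1, 2, 3] / [6, 7];  Q = [1, 3, 4] / [2, 5]
  Insert 4 (step 6): P = [1, 2, 3, 4] / [6, 7];  Q = [1, 3, 4, 6] / [2, 5]
  Insert 5 (step 7): P = [1, 2, 3, 4, 5] / [6, 7];  Q = [1, 3, 4, 6, 7] / [2, 5]
Final shape: (5, 2).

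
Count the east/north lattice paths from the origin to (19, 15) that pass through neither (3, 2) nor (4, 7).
Number of paths = 1044943590

Inclusion–exclusion. Total paths: C(34, 19) = 1855967520. Through P₁: C(5, 3)·C(29, 16) = 678639150. Through P₂: C(11, 4)·C(23, 15) = 161803620. Since P₁ is strictly southwest of P₂, a monotone path through both must visit P₁ then P₂; paths through both = C(5, 3)·C(6, 1)·C(23, 15) = 29418840. Avoid both = 1855967520 − 678639150 − 161803620 + 29418840 = 1044943590.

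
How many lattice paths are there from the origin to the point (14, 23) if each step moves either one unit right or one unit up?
Number of paths = 6107086800

A monotone lattice path from (0, 0) to (14, 23) consists of 14 east steps and 23 north steps in some order, so it is determined by which 14 of the 37 steps are east. The count is C(37, 14) = 6107086800.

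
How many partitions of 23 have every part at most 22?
p(23, parts ≤ 22) = 1254

Use the recurrence p(n, m) = p(n, m−1) + p(n−m, m): either the largest part is < m (count p(n, m−1)) or the largest part is exactly m (remove one copy of m, count p(n−m, m)). With p(0, ·) = 1 this gives p(23, parts ≤ 22) = 1254. (By conjugating Young diagrams, this also counts partitions of 23 into at most 22 parts.)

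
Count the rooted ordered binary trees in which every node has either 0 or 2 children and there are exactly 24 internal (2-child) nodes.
C_24 = 1289904147324

These full binary trees are counted by the Catalan number C_n = (1/(n + 1)) · C(2n, n). For n = 24: C_24 = (1/25) · C(48, 24) = 32247603683100/25 = 1289904147324.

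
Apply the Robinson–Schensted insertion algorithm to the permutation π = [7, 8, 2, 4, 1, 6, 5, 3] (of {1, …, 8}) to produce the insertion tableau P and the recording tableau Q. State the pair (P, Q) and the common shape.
P = [1, 3, 5] / [2, 4] / [6, 8] / [7];  Q = [1, 2, 6] / [3, 4] / [5, 7] / [8];  common shape = (3, 2, 2, 1)

Row-insert the values π_1, π_2, … into P one at a time, bumping the leftmost entry strictly greater than the inserted value down to the next row. The recording tableau Q records, in position (i, j), the step at which that cell was added to P.
  Insert 7 (step 1): P = [7];  Q = [1]
  Insert 8 (step 2): P = [7, 8];  Q = [1, 2]
  Insert 2 (step 3): P = [2, 8] / [7];  Q = [1, 2] / [3]
  Insert 4 (step 4): P = [2, 4] / [7, 8];  Q = [1, 2] / [3, 4]
  Insert 1 (step 5): P = [1, 4] / [2, 8] / [7];  Q = [1, 2] / [3, 4] / [5]
  Insert 6 (step 6): P = [1, 4, 6] / [2, 8] / [7];  Q = [1, 2, 6] / [3, 4] / [5]
  Insert 5 (step 7): P = [1, 4, 5] / [2, 6] / [7, 8];  Q = [1, 2, 6] / [3, 4] / [5, 7]
  Insert 3 (step 8): P = [1, 3, 5] / [2, 4] / [6, 8] / [7];  Q = [1, 2, 6] / [3, 4] / [5, 7] / [8]
Final shape: (3, 2, 2, 1).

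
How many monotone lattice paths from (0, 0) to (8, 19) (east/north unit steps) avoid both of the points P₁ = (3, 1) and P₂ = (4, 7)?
Number of paths = 1535839

Inclusion–exclusion. Total paths: C(27, 8) = 2220075. Through P₁: C(4, 3)·C(23, 5) = 134596. Through P₂: C(11, 4)·C(16, 4) = 600600. Since P₁ is strictly southwest of P₂, a monotone path through both must visit P₁ then P₂; paths through both = C(4, 3)·C(7, 1)·C(16, 4) = 50960. Avoid both = 2220075 − 134596 − 600600 + 50960 = 1535839.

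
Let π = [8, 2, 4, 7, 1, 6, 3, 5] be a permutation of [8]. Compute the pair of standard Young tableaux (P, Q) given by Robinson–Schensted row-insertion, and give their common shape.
P = [1, 3, 5] / [2, 4, 6] / [7] / [8];  Q = [1, 3, 4] / [2, 6, 8] / [5] / [7];  common shape = (3, 3, 1, 1)

Row-insert the values π_1, π_2, … into P one at a time, bumping the leftmost entry strictly greater than the inserted value down to the next row. The recording tableau Q records, in position (i, j), the step at which that cell was added to P.
  Insert 8 (step 1): P = [8];  Q = [1]
  Insert 2 (step 2): P = [2] / [8];  Q = [1] / [2]
  Insert 4 (step 3): P = [2, 4] / [8];  Q = [1, 3] / [2]
  Insert 7 (step 4): P = [2, 4, 7] / [8];  Q = [1, 3, 4] / [2]
  Insert 1 (step 5): P = [1, 4, 7] / [2] / [8];  Q = [1, 3, 4] / [2] / [5]
  Insert 6 (step 6): P = [1, 4, 6] / [2, 7] / [8];  Q = [1, 3, 4] / [2, 6] / [5]
  Insert 3 (step 7): P = [1, 3, 6] / [2, 4] / [7] / [8];  Q = [1, 3, 4] / [2, 6] / [5] / [7]
  Insert 5 (step 8): P = [1, 3, 5] / [2, 4, 6] / [7] / [8];  Q = [1, 3, 4] / [2, 6, 8] / [5] / [7]
Final shape: (3, 3, 1, 1).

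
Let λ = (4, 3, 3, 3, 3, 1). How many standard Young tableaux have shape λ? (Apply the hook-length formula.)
# SYT of shape (4, 3, 3, 3, 3, 1) = 388960

Hook-length formula: f^λ = n! / Π hook(c), product over all cells c of the Young diagram. For λ = (4, 3, 3, 3, 3, 1), n = 17 boxes. Hook lengths by row (left-to-right, top-to-bottom): [9, 7, 6, 1]; [7, 5, 4]; [6, 4, 3]; [5, 3, 2]; [4, 2, 1]; [1]. Product of hooks = 914457600. So f^λ = 17! / 914457600 = 355687428096000 / 914457600 = 388960.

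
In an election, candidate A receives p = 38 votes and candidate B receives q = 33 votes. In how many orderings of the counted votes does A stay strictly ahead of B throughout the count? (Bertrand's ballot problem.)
Strict-lead orderings = 13187694661947683150

Total orderings of the 71 votes with 38 for A: C(71, 38) = 187265264199657100730. By the Bertrand ballot formula (Cycle Lemma / reflection principle), the number of orderings in which A is strictly ahead of B throughout is (p − q)/(p + q) · C(p + q, p) = (38 − 33)/(38 + 33) · 187265264199657100730 = 13187694661947683150.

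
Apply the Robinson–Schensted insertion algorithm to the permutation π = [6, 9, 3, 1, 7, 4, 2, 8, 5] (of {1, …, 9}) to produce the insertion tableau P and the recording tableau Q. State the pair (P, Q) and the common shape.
P = [1, 2, 5] / [3, 4, 8] / [6, 7] / [9];  Q = [1, 2, 8] / [3, 5, 9] / [4, 6] / [7];  common shape = (3, 3, 2, 1)

Row-insert the values π_1, π_2, … into P one at a time, bumping the leftmost entry strictly greater than the inserted value down to the next row. The recording tableau Q records, in position (i, j), the step at which that cell was added to P.
  Insert 6 (step 1): P = [6];  Q = [1]
  Insert 9 (step 2): P = [6, 9];  Q = [1, 2]
  Insert 3 (step 3): P = [3, 9] / [6];  Q = [1, 2] / [3]
  Insert 1 (step 4): P = [1, 9] / [3] / [6];  Q = [1, 2] / [3] / [4]
  Insert 7 (step 5): P = [1, 7] / [3, 9] / [6];  Q = [1, 2] / [3, 5] / [4]
  Insert 4 (step 6): P = [1, 4] / [3, 7] / [6, 9];  Q = [1, 2] / [3, 5] / [4, 6]
  Insert 2 (step 7): P = [1, 2] / [3, 4] / [6, 7] / [9];  Q = [1, 2] / [3, 5] / [4, 6] / [7]
  Insert 8 (step 8): P = [1, 2, 8] / [3, 4] / [6, 7] / [9];  Q = [1, 2, 8] / [3, 5] / [4, 6] / [7]
  Insert 5 (step 9): P = [1, 2, 5] / [3, 4, 8] / [6, 7] / [9];  Q = [1, 2, 8] / [3, 5, 9] / [4, 6] / [7]
Final shape: (3, 3, 2, 1).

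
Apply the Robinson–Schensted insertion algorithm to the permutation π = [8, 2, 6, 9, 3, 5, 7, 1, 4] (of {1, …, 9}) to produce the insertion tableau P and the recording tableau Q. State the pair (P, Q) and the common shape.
P = [1, 3, 4, 7] / [2, 5] / [6, 9] / [8];  Q = [1, 3, 4, 7] / [2, 6] / [5, 9] / [8];  common shape = (4, 2, 2, 1)

Row-insert the values π_1, π_2, … into P one at a time, bumping the leftmost entry strictly greater than the inserted value down to the next row. The recording tableau Q records, in position (i, j), the step at which that cell was added to P.
  Insert 8 (step 1): P = [8];  Q = [1]
  Insert 2 (step 2): P = [2] / [8];  Q = [1] / [2]
  Insert 6 (step 3): P = [2, 6] / [8];  Q = [1, 3] / [2]
  Insert 9 (step 4): P = [2, 6, 9] / [8];  Q = [1, 3, 4] / [2]
  Insert 3 (step 5): P = [2, 3, 9] / [6] / [8];  Q = [1, 3, 4] / [2] / [5]
  Insert 5 (step 6): P = [2, 3, 5] / [6, 9] / [8];  Q = [1, 3, 4] / [2, 6] / [5]
  Insert 7 (step 7): P = [2, 3, 5, 7] / [6, 9] / [8];  Q = [1, 3, 4, 7] / [2, 6] / [5]
  Insert 1 (step 8): P = [1, 3, 5, 7] / [2, 9] / [6] / [8];  Q = [1, 3, 4, 7] / [2, 6] / [5] / [8]
  Insert 4 (step 9): P = [1, 3, 4, 7] / [2, 5] / [6, 9] / [8];  Q = [1, 3, 4, 7] / [2, 6] / [5, 9] / [8]
Final shape: (4, 2, 2, 1).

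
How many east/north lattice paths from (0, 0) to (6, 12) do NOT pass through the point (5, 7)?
Number of paths = 13812

Total paths from (0, 0) to (6, 12): C(18, 6) = 18564. Paths through (5, 7): (paths (0, 0) → (5, 7)) × (paths (5, 7) → (6, 12)) = C(12, 5) · C(6, 1) = 792 · 6 = 4752. Avoidance count = 18564 − 4752 = 13812.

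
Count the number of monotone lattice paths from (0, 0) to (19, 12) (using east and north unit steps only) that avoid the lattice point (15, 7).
Number of paths = 119631981

Total paths from (0, 0) to (19, 12): C(31, 19) = 141120525. Paths through (15, 7): (paths (0, 0) → (15, 7)) × (paths (15, 7) → (19, 12)) = C(22, 15) · C(9, 4) = 170544 · 126 = 21488544. Avoidance count = 141120525 − 21488544 = 119631981.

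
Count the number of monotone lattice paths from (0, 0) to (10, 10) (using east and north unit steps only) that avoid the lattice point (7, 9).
Number of paths = 138996

Total paths from (0, 0) to (10, 10): C(20, 10) = 184756. Paths through (7, 9): (paths (0, 0) → (7, 9)) × (paths (7, 9) → (10, 10)) = C(16, 7) · C(4, 3) = 11440 · 4 = 45760. Avoidance count = 184756 − 45760 = 138996.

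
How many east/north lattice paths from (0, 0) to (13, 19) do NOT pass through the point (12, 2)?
Number of paths = 347371962

Total paths from (0, 0) to (13, 19): C(32, 13) = 347373600. Paths through (12, 2): (paths (0, 0) → (12, 2)) × (paths (12, 2) → (13, 19)) = C(14, 12) · C(18, 1) = 91 · 18 = 1638. Avoidance count = 347373600 − 1638 = 347371962.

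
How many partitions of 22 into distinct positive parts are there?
q(22) = 89

A partition into distinct parts is a strictly decreasing sequence summing to n. The recurrence d(n, m) = d(n, m−1) + d(n−m, m−1) (use part m at most once) with q(n) = d(n, n) gives q(22) = 89. (Euler's theorem: # distinct-part partitions = # odd-part partitions.)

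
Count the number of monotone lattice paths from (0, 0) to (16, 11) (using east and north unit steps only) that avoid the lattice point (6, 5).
Number of paths = 9338199

Total paths from (0, 0) to (16, 11): C(27, 16) = 13037895. Paths through (6, 5): (paths (0, 0) → (6, 5)) × (paths (6, 5) → (16, 11)) = C(11, 6) · C(16, 10) = 462 · 8008 = 3699696. Avoidance count = 13037895 − 3699696 = 9338199.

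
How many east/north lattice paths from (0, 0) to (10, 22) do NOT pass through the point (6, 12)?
Number of paths = 45929676

Total paths from (0, 0) to (10, 22): C(32, 10) = 64512240. Paths through (6, 12): (paths (0, 0) → (6, 12)) × (paths (6, 12) → (10, 22)) = C(18, 6) · C(14, 4) = 18564 · 1001 = 18582564. Avoidance count = 64512240 − 18582564 = 45929676.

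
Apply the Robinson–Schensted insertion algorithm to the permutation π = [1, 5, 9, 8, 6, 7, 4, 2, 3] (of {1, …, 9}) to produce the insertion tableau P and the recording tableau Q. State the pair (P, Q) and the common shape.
P = [1, 2, 3, 7] / [4, 6] / [5] / [8] / [9];  Q = [1, 2, 3, 6] / [4, 9] / [5] / [7] / [8];  common shape = (4, 2, 1, 1, 1)

Row-insert the values π_1, π_2, … into P one at a time, bumping the leftmost entry strictly greater than the inserted value down to the next row. The recording tableau Q records, in position (i, j), the step at which that cell was added to P.
  Insert 1 (step 1): P = [1];  Q = [1]
  Insert 5 (step 2): P = [1, 5];  Q = [1, 2]
  Insert 9 (step 3): P = [1, 5, 9];  Q = [1, 2, 3]
  Insert 8 (step 4): P = [1, 5, 8] / [9];  Q = [1, 2, 3] / [4]
  Insert 6 (step 5): P = [1, 5, 6] / [8] / [9];  Q = [1, 2, 3] / [4] / [5]
  Insert 7 (step 6): P = [1, 5, 6, 7] / [8] / [9];  Q = [1, 2, 3, 6] / [4] / [5]
  Insert 4 (step 7): P = [1, 4, 6, 7] / [5] / [8] / [9];  Q = [1, 2, 3, 6] / [4] / [5] / [7]
  Insert 2 (step 8): P = [1, 2, 6, 7] / [4] / [5] / [8] / [9];  Q = [1, 2, 3, 6] / [4] / [5] / [7] / [8]
  Insert 3 (step 9): P = [1, 2, 3, 7] / [4, 6] / [5] / [8] / [9];  Q = [1, 2, 3, 6] / [4, 9] / [5] / [7] / [8]
Final shape: (4, 2, 1, 1, 1).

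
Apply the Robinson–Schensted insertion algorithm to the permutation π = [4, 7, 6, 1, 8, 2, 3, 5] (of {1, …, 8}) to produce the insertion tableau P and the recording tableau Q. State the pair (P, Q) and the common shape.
P = [1, 2, 3, 5] / [4, 6, 8] / [7];  Q = [1, 2, 5, 8] / [3, 6, 7] / [4];  common shape = (4, 3, 1)

Row-insert the values π_1, π_2, … into P one at a time, bumping the leftmost entry strictly greater than the inserted value down to the next row. The recording tableau Q records, in position (i, j), the step at which that cell was added to P.
  Insert 4 (step 1): P = [4];  Q = [1]
  Insert 7 (step 2): P = [4, 7];  Q = [1, 2]
  Insert 6 (step 3): P = [4, 6] / [7];  Q = [1, 2] / [3]
  Insert 1 (step 4): P = [1, 6] / [4] / [7];  Q = [1, 2] / [3] / [4]
  Insert 8 (step 5): P = [1, 6, 8] / [4] / [7];  Q = [1, 2, 5] / [3] / [4]
  Insert 2 (step 6): P = [1, 2, 8] / [4, 6] / [7];  Q = [1, 2, 5] / [3, 6] / [4]
  Insert 3 (step 7): P = [1, 2, 3] / [4, 6, 8] / [7];  Q = [1, 2, 5] / [3, 6, 7] / [4]
  Insert 5 (step 8): P = [1, 2, 3, 5] / [4, 6, 8] / [7];  Q = [1, 2, 5, 8] / [3, 6, 7] / [4]
Final shape: (4, 3, 1).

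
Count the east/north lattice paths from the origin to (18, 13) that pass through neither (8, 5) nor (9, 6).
Number of paths = 122125889

Inclusion–exclusion. Total paths: C(31, 18) = 206253075. Through P₁: C(13, 8)·C(18, 10) = 56316546. Through P₂: C(15, 9)·C(16, 9) = 57257200. Since P₁ is strictly southwest of P₂, a monotone path through both must visit P₁ then P₂; paths through both = C(13, 8)·C(2, 1)·C(16, 9) = 29446560. Avoid both = 206253075 − 56316546 − 57257200 + 29446560 = 122125889.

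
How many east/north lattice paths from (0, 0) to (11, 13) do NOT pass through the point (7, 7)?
Number of paths = 1775424

Total paths from (0, 0) to (11, 13): C(24, 11) = 2496144. Paths through (7, 7): (paths (0, 0) → (7, 7)) × (paths (7, 7) → (11, 13)) = C(14, 7) · C(10, 4) = 3432 · 210 = 720720. Avoidance count = 2496144 − 720720 = 1775424.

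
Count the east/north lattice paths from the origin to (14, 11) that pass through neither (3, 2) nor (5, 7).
Number of paths = 2361670

Inclusion–exclusion. Total paths: C(25, 14) = 4457400. Through P₁: C(5, 3)·C(20, 11) = 1679600. Through P₂: C(12, 5)·C(13, 9) = 566280. Since P₁ is strictly southwest of P₂, a monotone path through both must visit P₁ then P₂; paths through both = C(5, 3)·C(7, 2)·C(13, 9) = 150150. Avoid both = 4457400 − 1679600 − 566280 + 150150 = 2361670.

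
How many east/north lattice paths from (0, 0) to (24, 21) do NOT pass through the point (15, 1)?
Number of paths = 3773495510070

Total paths from (0, 0) to (24, 21): C(45, 24) = 3773655750150. Paths through (15, 1): (paths (0, 0) → (15, 1)) × (paths (15, 1) → (24, 21)) = C(16, 15) · C(29, 9) = 16 · 10015005 = 160240080. Avoidance count = 3773655750150 − 160240080 = 3773495510070.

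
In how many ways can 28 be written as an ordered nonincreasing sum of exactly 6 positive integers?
p(28, 6 parts) = 391

Partitions of n into exactly k parts are in bijection with partitions of n − k into at most k parts (subtract 1 from each part). So p(28, exactly 6) = p(22, parts ≤ 6). Computing via the recurrence p(m, j) = p(m, j−1) + p(m−j, j) gives 391.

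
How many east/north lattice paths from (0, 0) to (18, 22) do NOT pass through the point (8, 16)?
Number of paths = 107490610032

Total paths from (0, 0) to (18, 22): C(40, 18) = 113380261800. Paths through (8, 16): (paths (0, 0) → (8, 16)) × (paths (8, 16) → (18, 22)) = C(24, 8) · C(16, 10) = 735471 · 8008 = 5889651768. Avoidance count = 113380261800 − 5889651768 = 107490610032.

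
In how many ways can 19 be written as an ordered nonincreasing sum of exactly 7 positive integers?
p(19, 7 parts) = 65

Partitions of n into exactly k parts are in bijection with partitions of n − k into at most k parts (subtract 1 from each part). So p(19, exactly 7) = p(12, parts ≤ 7). Computing via the recurrence p(m, j) = p(m, j−1) + p(m−j, j) gives 65.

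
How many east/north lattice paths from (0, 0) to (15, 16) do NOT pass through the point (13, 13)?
Number of paths = 196534195

Total paths from (0, 0) to (15, 16): C(31, 15) = 300540195. Paths through (13, 13): (paths (0, 0) → (13, 13)) × (paths (13, 13) → (15, 16)) = C(26, 13) · C(5, 2) = 10400600 · 10 = 104006000. Avoidance count = 300540195 − 104006000 = 196534195.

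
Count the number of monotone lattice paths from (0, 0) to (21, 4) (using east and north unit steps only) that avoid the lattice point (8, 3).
Number of paths = 10340

Total paths from (0, 0) to (21, 4): C(25, 21) = 12650. Paths through (8, 3): (paths (0, 0) → (8, 3)) × (paths (8, 3) → (21, 4)) = C(11, 8) · C(14, 13) = 165 · 14 = 2310. Avoidance count = 12650 − 2310 = 10340.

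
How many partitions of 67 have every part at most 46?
p(67, parts ≤ 46) = 2676975

Use the recurrence p(n, m) = p(n, m−1) + p(n−m, m): either the largest part is < m (count p(n, m−1)) or the largest part is exactly m (remove one copy of m, count p(n−m, m)). With p(0, ·) = 1 this gives p(67, parts ≤ 46) = 2676975. (By conjugating Young diagrams, this also counts partitions of 67 into at most 46 parts.)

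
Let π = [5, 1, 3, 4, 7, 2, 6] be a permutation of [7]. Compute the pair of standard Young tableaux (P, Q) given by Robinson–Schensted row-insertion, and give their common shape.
P = [1, 2, 4, 6] / [3, 7] / [5];  Q = [1, 3, 4, 5] / [2, 7] / [6];  common shape = (4, 2, 1)

Row-insert the values π_1, π_2, … into P one at a time, bumping the leftmost entry strictly greater than the inserted value down to the next row. The recording tableau Q records, in position (i, j), the step at which that cell was added to P.
  Insert 5 (step 1): P = [5];  Q = [1]
  Insert 1 (step 2): P = [1] / [5];  Q = [1] / [2]
  Insert 3 (step 3): P = [1, 3] / [5];  Q = [1, 3] / [2]
  Insert 4 (step 4): P = [1, 3, 4] / [5];  Q = [1, 3, 4] / [2]
  Insert 7 (step 5): P = [1, 3, 4, 7] / [5];  Q = [1, 3, 4, 5] / [2]
  Insert 2 (step 6): P = [1, 2, 4, 7] / [3] / [5];  Q = [1, 3, 4, 5] / [2] / [6]
  Insert 6 (step 7): P = [1, 2, 4, 6] / [3, 7] / [5];  Q = [1, 3, 4, 5] / [2, 7] / [6]
Final shape: (4, 2, 1).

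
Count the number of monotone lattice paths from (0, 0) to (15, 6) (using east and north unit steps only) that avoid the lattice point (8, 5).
Number of paths = 43968

Total paths from (0, 0) to (15, 6): C(21, 15) = 54264. Paths through (8, 5): (paths (0, 0) → (8, 5)) × (paths (8, 5) → (15, 6)) = C(13, 8) · C(8, 7) = 1287 · 8 = 10296. Avoidance count = 54264 − 10296 = 43968.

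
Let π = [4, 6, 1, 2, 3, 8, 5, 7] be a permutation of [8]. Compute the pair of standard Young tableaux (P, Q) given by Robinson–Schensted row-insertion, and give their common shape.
P = [1, 2, 3, 5, 7] / [4, 6, 8];  Q = [1, 2, 5, 6, 8] / [3, 4, 7];  common shape = (5, 3)

Row-insert the values π_1, π_2, … into P one at a time, bumping the leftmost entry strictly greater than the inserted value down to the next row. The recording tableau Q records, in position (i, j), the step at which that cell was added to P.
  Insert 4 (step 1): P = [4];  Q = [1]
  Insert 6 (step 2): P = [4, 6];  Q = [1, 2]
  Insert 1 (step 3): P = [1, 6] / [4];  Q = [1, 2] / [3]
  Insert 2 (step 4): P = [1, 2] / [4, 6];  Q = [1, 2] / [3, 4]
  Insert 3 (step 5): P = [1, 2, 3] / [4, 6];  Q = [1, 2, 5] / [3, 4]
  Insert 8 (step 6): P = [1, 2, 3, 8] / [4, 6];  Q = [1, 2, 5, 6] / [3, 4]
  Insert 5 (step 7): P = [1, 2, 3, 5] / [4, 6, 8];  Q = [1, 2, 5, 6] / [3, 4, 7]
  Insert 7 (step 8): P = [1, 2, 3, 5, 7] / [4, 6, 8];  Q = [1, 2, 5, 6, 8] / [3, 4, 7]
Final shape: (5, 3).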